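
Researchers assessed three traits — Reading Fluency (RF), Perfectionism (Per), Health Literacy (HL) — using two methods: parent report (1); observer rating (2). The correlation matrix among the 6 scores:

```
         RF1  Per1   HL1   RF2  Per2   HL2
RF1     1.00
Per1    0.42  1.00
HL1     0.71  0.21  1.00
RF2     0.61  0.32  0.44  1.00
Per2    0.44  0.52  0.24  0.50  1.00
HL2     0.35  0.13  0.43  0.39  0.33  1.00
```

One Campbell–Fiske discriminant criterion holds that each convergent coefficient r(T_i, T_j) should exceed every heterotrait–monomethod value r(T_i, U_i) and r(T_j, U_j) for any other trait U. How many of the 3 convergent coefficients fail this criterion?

Checking each validity diagonal entry against its comparison values:
RF (methods 1·2): 0.61 vs {0.42, 0.50, 0.71, 0.39} → fail.
Per (methods 1·2): 0.52 vs {0.42, 0.50, 0.21, 0.33} → pass.
HL (methods 1·2): 0.43 vs {0.71, 0.39, 0.21, 0.33} → fail.
2 of 3 fail.

2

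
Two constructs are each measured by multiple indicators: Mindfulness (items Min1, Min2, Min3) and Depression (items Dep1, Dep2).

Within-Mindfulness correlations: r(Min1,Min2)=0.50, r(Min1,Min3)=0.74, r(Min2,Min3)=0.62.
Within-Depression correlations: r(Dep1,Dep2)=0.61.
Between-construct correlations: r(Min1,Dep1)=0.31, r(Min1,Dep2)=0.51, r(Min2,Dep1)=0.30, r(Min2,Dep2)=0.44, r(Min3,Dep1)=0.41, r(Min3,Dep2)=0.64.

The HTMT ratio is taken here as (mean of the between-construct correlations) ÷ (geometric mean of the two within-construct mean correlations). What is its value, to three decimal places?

Mean heterotrait r = 2.61/6 = 0.4350.
Mean within-Min = 1.86/3 = 0.6200; mean within-Dep = 0.61/1 = 0.6100.
Geometric mean = √(0.6200 × 0.6100) = 0.6150.
HTMT = 0.4350 / 0.6150 = 0.707.

0.707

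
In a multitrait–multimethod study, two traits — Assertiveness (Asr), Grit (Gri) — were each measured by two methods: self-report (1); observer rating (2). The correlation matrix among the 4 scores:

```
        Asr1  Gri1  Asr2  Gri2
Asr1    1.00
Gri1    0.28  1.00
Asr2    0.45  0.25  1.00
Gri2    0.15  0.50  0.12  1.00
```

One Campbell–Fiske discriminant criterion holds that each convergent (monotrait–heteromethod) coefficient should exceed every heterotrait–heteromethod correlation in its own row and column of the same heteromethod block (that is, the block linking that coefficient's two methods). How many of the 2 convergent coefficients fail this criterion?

0

Convergent coefficients and their comparison sets:
Asr (methods 1·2): 0.45 vs {0.15, 0.25} → pass.
Gri (methods 1·2): 0.50 vs {0.25, 0.15} → pass.
0 of 2 fail.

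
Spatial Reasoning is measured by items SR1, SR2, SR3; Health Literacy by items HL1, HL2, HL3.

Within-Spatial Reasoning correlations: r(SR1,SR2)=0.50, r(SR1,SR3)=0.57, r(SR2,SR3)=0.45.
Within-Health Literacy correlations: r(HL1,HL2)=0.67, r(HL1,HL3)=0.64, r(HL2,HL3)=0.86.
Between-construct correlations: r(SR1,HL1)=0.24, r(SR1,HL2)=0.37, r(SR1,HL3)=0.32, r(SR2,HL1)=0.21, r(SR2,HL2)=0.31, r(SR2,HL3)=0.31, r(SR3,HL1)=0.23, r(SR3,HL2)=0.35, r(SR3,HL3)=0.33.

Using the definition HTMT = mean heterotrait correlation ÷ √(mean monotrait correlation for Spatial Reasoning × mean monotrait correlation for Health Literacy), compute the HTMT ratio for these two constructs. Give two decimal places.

0.49

Mean heterotrait r = 2.67/9 = 0.2967.
Mean within-SR = 1.52/3 = 0.5067; mean within-HL = 2.17/3 = 0.7233.
Geometric mean = √(0.5067 × 0.7233) = 0.6054.
HTMT = 0.2967 / 0.6054 = 0.49.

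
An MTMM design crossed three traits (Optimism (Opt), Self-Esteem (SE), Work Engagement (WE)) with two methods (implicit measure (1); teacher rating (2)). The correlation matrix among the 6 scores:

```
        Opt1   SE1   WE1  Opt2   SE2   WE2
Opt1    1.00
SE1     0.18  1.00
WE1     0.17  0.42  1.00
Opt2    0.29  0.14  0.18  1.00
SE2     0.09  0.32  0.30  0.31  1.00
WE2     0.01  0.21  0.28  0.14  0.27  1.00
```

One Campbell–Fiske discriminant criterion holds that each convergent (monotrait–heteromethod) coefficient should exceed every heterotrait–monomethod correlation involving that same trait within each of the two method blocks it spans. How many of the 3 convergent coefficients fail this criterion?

Checking each validity diagonal entry against its comparison values:
Opt (methods 1·2): 0.29 vs {0.18, 0.31, 0.17, 0.14} → fail.
SE (methods 1·2): 0.32 vs {0.18, 0.31, 0.42, 0.27} → fail.
WE (methods 1·2): 0.28 vs {0.17, 0.14, 0.42, 0.27} → fail.
3 of 3 fail.

3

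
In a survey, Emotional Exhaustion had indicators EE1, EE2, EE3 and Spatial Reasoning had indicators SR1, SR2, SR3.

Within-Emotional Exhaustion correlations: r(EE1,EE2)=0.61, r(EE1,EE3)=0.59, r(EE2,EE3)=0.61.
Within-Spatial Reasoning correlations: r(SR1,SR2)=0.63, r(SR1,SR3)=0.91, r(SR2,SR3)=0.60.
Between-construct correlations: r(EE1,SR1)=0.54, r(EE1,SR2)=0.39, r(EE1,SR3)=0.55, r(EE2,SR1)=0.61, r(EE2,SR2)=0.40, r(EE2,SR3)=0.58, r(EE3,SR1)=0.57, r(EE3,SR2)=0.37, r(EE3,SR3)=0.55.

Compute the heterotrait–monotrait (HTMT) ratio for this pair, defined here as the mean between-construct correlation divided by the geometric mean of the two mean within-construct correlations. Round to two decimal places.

Mean between = 4.56/9 = 0.5067.
Mean within-EE = 1.81/3 = 0.6033; mean within-SR = 2.14/3 = 0.7133.
Geometric mean = √(0.6033 × 0.7133) = 0.6560.
HTMT = 0.5067 / 0.6560 = 0.77.

0.77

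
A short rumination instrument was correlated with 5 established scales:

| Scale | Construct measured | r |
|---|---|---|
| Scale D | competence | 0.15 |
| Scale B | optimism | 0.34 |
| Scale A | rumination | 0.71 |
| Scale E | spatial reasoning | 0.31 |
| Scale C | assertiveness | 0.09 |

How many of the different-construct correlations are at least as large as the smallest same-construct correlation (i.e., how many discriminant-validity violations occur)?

Convergent (same construct = rumination): Scale A.
Smallest convergent = 0.71. Discriminant values: 0.15, 0.34, 0.31, 0.09; count ≥ 0.71 → 0.

0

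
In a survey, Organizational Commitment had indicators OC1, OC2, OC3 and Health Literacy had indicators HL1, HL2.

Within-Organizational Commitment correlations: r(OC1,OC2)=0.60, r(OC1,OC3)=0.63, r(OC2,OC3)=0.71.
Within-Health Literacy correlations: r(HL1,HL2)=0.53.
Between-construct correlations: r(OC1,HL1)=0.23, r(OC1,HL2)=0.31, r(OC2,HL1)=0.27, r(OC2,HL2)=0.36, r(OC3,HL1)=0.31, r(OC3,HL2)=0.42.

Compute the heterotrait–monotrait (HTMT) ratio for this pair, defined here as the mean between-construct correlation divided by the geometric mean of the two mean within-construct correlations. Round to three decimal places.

0.541

Mean between = 1.90/6 = 0.3167.
Mean within-OC = 1.94/3 = 0.6467; mean within-HL = 0.53/1 = 0.5300.
Geometric mean = √(0.6467 × 0.5300) = 0.5854.
HTMT = 0.3167 / 0.5854 = 0.541.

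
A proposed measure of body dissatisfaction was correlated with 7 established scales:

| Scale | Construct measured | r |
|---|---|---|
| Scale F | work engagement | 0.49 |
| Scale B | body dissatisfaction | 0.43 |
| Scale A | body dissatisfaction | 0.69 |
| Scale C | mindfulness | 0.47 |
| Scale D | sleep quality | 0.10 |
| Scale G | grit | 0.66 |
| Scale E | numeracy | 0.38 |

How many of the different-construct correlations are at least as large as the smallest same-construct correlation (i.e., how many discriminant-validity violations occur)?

3

Convergent (same construct = body dissatisfaction): Scale B, Scale A.
Smallest convergent = 0.43. Discriminant values: 0.49, 0.47, 0.10, 0.66, 0.38; count ≥ 0.43 → 3.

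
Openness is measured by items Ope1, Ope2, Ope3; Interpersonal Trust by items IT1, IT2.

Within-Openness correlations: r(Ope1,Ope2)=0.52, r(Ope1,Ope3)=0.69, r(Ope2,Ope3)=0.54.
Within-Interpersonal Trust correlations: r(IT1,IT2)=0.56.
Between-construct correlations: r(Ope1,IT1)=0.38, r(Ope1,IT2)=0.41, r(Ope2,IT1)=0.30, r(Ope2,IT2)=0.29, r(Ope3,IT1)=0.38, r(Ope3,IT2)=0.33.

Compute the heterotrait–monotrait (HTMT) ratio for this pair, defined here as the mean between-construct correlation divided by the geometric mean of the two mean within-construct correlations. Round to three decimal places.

0.609

Between-construct mean = 2.09/6 = 0.3483.
Mean within-Ope = 1.75/3 = 0.5833; mean within-IT = 0.56/1 = 0.5600.
Geometric mean = √(0.5833 × 0.5600) = 0.5715.
HTMT = 0.3483 / 0.5715 = 0.609.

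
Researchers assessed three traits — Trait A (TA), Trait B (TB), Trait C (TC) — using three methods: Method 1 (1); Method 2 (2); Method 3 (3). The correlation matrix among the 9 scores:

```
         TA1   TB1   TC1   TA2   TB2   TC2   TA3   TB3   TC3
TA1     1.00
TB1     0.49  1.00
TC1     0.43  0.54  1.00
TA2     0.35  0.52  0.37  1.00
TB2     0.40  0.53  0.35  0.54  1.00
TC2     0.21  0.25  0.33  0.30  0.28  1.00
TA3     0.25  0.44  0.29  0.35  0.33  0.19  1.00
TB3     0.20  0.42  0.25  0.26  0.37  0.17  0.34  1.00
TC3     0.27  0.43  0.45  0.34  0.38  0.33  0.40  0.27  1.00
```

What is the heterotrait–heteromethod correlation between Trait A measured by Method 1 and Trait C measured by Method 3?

0.27

Different traits and methods: r(TA1, TC3) = 0.27.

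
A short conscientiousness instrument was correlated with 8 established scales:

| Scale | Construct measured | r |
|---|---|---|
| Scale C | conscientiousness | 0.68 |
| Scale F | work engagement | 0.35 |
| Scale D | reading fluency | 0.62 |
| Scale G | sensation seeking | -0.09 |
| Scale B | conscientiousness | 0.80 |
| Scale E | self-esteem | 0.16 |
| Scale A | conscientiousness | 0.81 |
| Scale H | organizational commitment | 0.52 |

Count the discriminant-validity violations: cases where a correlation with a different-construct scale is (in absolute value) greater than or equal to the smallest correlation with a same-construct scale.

0

Convergent (same construct = conscientiousness): Scale C, Scale B, Scale A.
Smallest convergent = 0.68. Discriminant |r|: 0.35, 0.62, 0.09, 0.16, 0.52; count ≥ 0.68 → 0.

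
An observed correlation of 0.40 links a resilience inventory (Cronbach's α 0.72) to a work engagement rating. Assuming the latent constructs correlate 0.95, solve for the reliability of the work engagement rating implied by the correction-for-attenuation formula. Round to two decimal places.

r_true = r_obs / √(r_xx · r_yy) ⇒ 0.95 = 0.40 / √(0.72 · r_yy).
√(0.72 · r_yy) = 0.40 / 0.95 = 0.4211; 0.72 · r_yy = 0.1773; r_yy = 0.1773 / 0.72 ≈ 0.25.

0.25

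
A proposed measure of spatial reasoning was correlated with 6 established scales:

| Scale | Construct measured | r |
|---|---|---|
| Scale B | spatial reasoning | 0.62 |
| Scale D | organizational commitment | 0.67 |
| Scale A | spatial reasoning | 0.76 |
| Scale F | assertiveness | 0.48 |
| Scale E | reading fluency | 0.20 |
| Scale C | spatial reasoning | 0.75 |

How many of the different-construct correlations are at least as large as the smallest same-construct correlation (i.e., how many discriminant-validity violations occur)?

1

Convergent (same construct = spatial reasoning): Scale B, Scale A, Scale C.
Smallest convergent = 0.62. Discriminant values: 0.67, 0.48, 0.20; count ≥ 0.62 → 1.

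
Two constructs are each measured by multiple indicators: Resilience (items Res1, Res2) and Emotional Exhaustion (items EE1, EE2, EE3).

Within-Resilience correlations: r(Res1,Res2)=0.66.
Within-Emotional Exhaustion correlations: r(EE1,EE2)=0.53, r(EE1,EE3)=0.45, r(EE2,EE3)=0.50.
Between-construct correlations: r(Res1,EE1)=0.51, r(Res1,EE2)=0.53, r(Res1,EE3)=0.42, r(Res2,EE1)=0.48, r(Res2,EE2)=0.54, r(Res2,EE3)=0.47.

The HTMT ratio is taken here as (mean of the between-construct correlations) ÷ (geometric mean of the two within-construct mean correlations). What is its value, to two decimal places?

0.86

Mean between = 2.95/6 = 0.4917.
Mean within-Res = 0.66/1 = 0.6600; mean within-EE = 1.48/3 = 0.4933.
Geometric mean = √(0.6600 × 0.4933) = 0.5706.
HTMT = 0.4917 / 0.5706 = 0.86.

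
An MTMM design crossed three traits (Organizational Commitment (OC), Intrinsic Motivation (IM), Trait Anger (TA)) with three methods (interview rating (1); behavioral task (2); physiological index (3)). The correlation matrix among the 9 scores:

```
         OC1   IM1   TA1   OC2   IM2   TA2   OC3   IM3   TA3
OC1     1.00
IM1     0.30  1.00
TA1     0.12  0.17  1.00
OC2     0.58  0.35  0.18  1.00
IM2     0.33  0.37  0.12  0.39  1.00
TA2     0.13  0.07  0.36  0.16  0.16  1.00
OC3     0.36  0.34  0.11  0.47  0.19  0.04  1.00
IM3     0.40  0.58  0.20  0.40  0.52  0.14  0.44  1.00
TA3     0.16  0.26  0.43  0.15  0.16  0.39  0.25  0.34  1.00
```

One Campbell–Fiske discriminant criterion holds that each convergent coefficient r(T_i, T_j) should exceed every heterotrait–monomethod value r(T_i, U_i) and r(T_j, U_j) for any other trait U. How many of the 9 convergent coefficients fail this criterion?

Checking each validity diagonal entry against its comparison values:
OC (methods 1·2): 0.58 vs {0.30, 0.39, 0.12, 0.16} → pass.
OC (methods 1·3): 0.36 vs {0.30, 0.44, 0.12, 0.25} → fail.
OC (methods 2·3): 0.47 vs {0.39, 0.44, 0.16, 0.25} → pass.
IM (methods 1·2): 0.37 vs {0.30, 0.39, 0.17, 0.16} → fail.
IM (methods 1·3): 0.58 vs {0.30, 0.44, 0.17, 0.34} → pass.
IM (methods 2·3): 0.52 vs {0.39, 0.44, 0.16, 0.34} → pass.
TA (methods 1·2): 0.36 vs {0.12, 0.16, 0.17, 0.16} → pass.
TA (methods 1·3): 0.43 vs {0.12, 0.25, 0.17, 0.34} → pass.
TA (methods 2·3): 0.39 vs {0.16, 0.25, 0.16, 0.34} → pass.
2 of 9 fail.

2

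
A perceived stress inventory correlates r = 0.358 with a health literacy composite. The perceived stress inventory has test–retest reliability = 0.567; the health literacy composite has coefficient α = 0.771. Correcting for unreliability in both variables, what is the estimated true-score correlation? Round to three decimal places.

r_true = r_obs / √(r_xx · r_yy) = 0.358 / √(0.567 × 0.771) = 0.358 / √0.437157 = 0.358 / 0.6612 ≈ 0.541.

0.541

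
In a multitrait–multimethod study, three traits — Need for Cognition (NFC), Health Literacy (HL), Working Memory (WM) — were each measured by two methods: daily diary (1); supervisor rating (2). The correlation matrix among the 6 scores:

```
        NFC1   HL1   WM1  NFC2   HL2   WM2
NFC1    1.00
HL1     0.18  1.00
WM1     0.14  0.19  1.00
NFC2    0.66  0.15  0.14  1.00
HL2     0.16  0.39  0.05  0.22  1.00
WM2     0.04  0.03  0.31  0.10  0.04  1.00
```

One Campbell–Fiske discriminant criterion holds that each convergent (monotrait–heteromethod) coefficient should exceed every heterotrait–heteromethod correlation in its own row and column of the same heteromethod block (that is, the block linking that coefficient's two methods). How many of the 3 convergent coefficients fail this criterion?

Convergent coefficients and their comparison sets:
NFC (methods 1·2): 0.66 vs {0.16, 0.15, 0.04, 0.14} → pass.
HL (methods 1·2): 0.39 vs {0.15, 0.16, 0.03, 0.05} → pass.
WM (methods 1·2): 0.31 vs {0.14, 0.04, 0.05, 0.03} → pass.
0 of 3 fail.

0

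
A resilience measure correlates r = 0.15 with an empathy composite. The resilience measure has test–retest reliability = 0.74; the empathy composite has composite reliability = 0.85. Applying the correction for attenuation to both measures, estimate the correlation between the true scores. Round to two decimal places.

r_true = r_obs / √(r_xx · r_yy) = 0.15 / √(0.74 × 0.85) = 0.15 / √0.6290 = 0.15 / 0.7931 ≈ 0.19.

0.19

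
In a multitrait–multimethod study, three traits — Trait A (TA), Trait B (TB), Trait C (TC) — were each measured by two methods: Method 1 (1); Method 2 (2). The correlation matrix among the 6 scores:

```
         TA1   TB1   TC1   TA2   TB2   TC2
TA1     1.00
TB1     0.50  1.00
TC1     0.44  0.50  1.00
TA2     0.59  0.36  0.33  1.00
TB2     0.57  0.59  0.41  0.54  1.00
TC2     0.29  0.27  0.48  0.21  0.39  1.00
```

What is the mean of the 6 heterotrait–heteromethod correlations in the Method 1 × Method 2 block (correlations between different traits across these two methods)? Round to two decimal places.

0.37

HTHM values (method 1 × method 2): 0.57, 0.29, 0.36, 0.27, 0.33, 0.41; mean = 2.23/6 = 0.37.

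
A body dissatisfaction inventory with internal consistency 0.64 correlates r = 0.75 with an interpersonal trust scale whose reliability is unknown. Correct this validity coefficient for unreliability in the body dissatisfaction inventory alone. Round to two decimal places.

0.94

Single correction: r_c = r_obs / √r_xx = 0.75 / √0.64 = 0.75 / 0.8000 ≈ 0.94.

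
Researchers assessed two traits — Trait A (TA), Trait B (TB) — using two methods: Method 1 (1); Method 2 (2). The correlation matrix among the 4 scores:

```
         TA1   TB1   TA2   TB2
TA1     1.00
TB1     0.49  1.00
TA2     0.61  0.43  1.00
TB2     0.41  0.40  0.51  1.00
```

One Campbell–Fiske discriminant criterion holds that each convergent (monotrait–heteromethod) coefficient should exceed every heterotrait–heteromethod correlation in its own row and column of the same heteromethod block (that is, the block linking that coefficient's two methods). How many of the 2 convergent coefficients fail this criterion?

Each convergent coefficient versus the relevant comparison correlations:
TA (methods 1·2): 0.61 vs {0.41, 0.43} → pass.
TB (methods 1·2): 0.40 vs {0.43, 0.41} → fail.
1 of 2 fail.

1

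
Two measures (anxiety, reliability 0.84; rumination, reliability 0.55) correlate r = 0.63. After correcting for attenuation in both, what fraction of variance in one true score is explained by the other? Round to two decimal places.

Disattenuated r = 0.63 / √(0.84 × 0.55) = 0.63 / 0.6797 = 0.9269.
Shared true-score variance = 0.9269² = 0.8591 ≈ 0.86.

0.86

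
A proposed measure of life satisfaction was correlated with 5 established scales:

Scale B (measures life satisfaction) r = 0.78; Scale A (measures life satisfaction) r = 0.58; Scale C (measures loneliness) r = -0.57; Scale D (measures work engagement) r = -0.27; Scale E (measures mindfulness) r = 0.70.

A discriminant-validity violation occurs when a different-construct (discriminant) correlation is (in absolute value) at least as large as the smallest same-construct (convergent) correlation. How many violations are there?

Convergent (same construct = life satisfaction): Scale B, Scale A.
Smallest convergent = 0.58. Discriminant |r|: 0.57, 0.27, 0.70; count ≥ 0.58 → 1.

1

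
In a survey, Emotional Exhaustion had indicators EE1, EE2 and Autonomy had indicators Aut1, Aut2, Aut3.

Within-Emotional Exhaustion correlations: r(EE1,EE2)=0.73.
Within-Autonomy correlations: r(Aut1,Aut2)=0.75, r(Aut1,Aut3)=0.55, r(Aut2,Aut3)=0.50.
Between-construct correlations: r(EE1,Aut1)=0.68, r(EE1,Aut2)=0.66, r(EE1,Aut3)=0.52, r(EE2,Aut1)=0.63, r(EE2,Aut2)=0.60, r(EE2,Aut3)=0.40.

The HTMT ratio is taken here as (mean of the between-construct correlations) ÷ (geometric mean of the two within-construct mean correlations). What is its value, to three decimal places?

0.879

Mean heterotrait r = 3.49/6 = 0.5817.
Mean within-EE = 0.73/1 = 0.7300; mean within-Aut = 1.80/3 = 0.6000.
Geometric mean = √(0.7300 × 0.6000) = 0.6618.
HTMT = 0.5817 / 0.6618 = 0.879.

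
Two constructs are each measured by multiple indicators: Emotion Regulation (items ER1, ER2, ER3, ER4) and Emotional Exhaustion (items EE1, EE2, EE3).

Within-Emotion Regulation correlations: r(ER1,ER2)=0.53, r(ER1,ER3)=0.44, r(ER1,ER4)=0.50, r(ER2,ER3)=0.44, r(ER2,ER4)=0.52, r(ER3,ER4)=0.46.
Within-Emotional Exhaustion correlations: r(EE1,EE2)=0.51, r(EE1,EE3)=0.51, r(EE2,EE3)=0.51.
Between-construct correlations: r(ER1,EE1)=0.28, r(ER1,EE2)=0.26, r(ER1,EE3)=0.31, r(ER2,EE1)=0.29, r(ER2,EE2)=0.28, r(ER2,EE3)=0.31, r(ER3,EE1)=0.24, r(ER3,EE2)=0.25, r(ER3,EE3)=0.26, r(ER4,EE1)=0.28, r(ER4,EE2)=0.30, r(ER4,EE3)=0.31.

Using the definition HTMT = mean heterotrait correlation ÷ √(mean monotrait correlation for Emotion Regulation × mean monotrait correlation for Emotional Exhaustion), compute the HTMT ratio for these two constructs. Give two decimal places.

0.57

Mean heterotrait r = 3.37/12 = 0.2808.
Mean within-ER = 2.89/6 = 0.4817; mean within-EE = 1.53/3 = 0.5100.
Geometric mean = √(0.4817 × 0.5100) = 0.4956.
HTMT = 0.2808 / 0.4956 = 0.57.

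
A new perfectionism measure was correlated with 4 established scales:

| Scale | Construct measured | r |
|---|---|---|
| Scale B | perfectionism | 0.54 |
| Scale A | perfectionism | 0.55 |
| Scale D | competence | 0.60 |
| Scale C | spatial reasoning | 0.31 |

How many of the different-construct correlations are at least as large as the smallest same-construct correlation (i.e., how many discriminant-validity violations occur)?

Convergent (same construct = perfectionism): Scale B, Scale A.
Smallest convergent = 0.54. Discriminant values: 0.60, 0.31; count ≥ 0.54 → 1.

1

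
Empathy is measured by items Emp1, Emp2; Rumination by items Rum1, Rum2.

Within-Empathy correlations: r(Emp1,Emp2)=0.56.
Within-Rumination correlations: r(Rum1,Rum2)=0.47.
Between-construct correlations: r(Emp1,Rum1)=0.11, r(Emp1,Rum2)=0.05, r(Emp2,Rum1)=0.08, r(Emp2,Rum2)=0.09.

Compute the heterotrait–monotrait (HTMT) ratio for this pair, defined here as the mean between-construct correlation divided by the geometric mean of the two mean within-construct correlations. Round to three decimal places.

0.161

Mean heterotrait r = 0.33/4 = 0.0825.
Mean within-Emp = 0.56/1 = 0.5600; mean within-Rum = 0.47/1 = 0.4700.
Geometric mean = √(0.5600 × 0.4700) = 0.5130.
HTMT = 0.0825 / 0.5130 = 0.161.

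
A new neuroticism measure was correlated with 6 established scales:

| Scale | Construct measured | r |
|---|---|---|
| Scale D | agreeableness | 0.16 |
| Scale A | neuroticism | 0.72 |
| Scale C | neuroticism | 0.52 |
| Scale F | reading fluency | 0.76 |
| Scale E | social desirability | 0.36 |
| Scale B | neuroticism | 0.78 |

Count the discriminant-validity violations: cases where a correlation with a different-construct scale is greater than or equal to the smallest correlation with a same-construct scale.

1

Convergent (same construct = neuroticism): Scale A, Scale C, Scale B.
Smallest convergent = 0.52. Discriminant values: 0.16, 0.76, 0.36; count ≥ 0.52 → 1.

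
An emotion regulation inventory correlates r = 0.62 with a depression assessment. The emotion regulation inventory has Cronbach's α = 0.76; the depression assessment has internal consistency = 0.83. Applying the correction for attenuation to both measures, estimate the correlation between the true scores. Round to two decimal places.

r_true = r_obs / √(r_xx · r_yy) = 0.62 / √(0.76 × 0.83) = 0.62 / √0.6308 = 0.62 / 0.7942 ≈ 0.78.

0.78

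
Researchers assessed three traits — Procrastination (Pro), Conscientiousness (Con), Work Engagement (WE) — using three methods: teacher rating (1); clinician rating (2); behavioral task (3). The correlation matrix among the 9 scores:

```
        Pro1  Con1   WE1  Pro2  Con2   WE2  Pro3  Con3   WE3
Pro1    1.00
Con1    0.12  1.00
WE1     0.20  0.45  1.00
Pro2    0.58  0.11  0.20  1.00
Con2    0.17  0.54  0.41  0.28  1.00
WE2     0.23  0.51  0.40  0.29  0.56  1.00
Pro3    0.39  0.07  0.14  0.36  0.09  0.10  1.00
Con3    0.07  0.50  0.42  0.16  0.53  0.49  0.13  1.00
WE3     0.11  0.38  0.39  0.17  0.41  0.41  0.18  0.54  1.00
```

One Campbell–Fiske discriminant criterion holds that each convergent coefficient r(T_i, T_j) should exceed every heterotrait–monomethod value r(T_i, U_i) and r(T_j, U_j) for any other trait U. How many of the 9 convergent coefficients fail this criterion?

6

Each convergent coefficient versus the relevant comparison correlations:
Pro (methods 1·2): 0.58 vs {0.12, 0.28, 0.20, 0.29} → pass.
Pro (methods 1·3): 0.39 vs {0.12, 0.13, 0.20, 0.18} → pass.
Pro (methods 2·3): 0.36 vs {0.28, 0.13, 0.29, 0.18} → pass.
Con (methods 1·2): 0.54 vs {0.12, 0.28, 0.45, 0.56} → fail.
Con (methods 1·3): 0.50 vs {0.12, 0.13, 0.45, 0.54} → fail.
Con (methods 2·3): 0.53 vs {0.28, 0.13, 0.56, 0.54} → fail.
WE (methods 1·2): 0.40 vs {0.20, 0.29, 0.45, 0.56} → fail.
WE (methods 1·3): 0.39 vs {0.20, 0.18, 0.45, 0.54} → fail.
WE (methods 2·3): 0.41 vs {0.29, 0.18, 0.56, 0.54} → fail.
6 of 9 fail.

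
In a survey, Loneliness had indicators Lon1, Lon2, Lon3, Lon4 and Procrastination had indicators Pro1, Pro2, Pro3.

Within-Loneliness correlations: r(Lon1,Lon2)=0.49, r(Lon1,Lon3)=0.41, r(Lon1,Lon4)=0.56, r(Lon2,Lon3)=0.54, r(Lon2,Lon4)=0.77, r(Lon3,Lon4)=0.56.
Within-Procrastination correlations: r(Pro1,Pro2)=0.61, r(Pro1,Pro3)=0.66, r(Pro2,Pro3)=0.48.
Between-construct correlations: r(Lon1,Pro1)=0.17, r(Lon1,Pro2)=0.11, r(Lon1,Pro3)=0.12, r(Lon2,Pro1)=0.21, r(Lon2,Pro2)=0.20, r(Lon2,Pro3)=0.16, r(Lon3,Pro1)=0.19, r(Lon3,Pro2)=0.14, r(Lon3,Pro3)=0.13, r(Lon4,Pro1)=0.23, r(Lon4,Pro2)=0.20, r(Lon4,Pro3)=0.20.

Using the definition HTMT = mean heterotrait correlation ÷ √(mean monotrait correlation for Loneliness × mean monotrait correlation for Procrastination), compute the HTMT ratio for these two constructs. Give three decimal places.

Mean heterotrait r = 2.06/12 = 0.1717.
Mean within-Lon = 3.33/6 = 0.5550; mean within-Pro = 1.75/3 = 0.5833.
Geometric mean = √(0.5550 × 0.5833) = 0.5690.
HTMT = 0.1717 / 0.5690 = 0.302.

0.302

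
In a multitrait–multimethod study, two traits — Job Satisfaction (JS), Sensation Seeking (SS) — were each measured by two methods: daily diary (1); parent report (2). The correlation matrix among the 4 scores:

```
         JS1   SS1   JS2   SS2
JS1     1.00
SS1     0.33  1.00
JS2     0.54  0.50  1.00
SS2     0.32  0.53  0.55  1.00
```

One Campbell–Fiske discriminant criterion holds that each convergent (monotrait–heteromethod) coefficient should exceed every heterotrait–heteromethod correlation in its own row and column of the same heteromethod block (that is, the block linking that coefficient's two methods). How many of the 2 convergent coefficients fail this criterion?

0

Checking each validity diagonal entry against its comparison values:
JS (methods 1·2): 0.54 vs {0.32, 0.50} → pass.
SS (methods 1·2): 0.53 vs {0.50, 0.32} → pass.
0 of 2 fail.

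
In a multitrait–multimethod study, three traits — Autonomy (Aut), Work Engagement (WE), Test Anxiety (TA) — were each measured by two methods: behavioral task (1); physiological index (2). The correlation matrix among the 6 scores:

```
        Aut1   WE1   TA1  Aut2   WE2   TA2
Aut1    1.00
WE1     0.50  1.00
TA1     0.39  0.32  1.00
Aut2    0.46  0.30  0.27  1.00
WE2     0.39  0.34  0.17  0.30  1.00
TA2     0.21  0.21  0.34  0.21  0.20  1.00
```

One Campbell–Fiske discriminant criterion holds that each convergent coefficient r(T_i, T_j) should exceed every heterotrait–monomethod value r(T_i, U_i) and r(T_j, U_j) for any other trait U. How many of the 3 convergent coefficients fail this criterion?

3

Convergent coefficients and their comparison sets:
Aut (methods 1·2): 0.46 vs {0.50, 0.30, 0.39, 0.21} → fail.
WE (methods 1·2): 0.34 vs {0.50, 0.30, 0.32, 0.20} → fail.
TA (methods 1·2): 0.34 vs {0.39, 0.21, 0.32, 0.20} → fail.
3 of 3 fail.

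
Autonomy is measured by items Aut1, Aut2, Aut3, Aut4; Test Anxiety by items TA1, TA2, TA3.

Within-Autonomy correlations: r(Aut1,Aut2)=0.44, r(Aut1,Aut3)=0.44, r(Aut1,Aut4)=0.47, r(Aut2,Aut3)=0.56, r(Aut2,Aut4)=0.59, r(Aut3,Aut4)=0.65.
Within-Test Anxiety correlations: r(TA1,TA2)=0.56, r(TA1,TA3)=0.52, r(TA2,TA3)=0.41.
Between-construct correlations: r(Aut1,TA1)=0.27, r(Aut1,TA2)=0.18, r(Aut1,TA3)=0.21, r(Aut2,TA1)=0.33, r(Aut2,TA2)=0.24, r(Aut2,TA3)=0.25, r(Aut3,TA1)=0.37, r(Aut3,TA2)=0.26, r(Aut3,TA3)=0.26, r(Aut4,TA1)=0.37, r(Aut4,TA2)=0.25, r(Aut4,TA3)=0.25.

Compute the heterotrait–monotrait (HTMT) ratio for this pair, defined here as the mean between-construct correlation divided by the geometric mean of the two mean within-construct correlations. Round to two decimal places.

Between-construct mean = 3.24/12 = 0.2700.
Mean within-Aut = 3.15/6 = 0.5250; mean within-TA = 1.49/3 = 0.4967.
Geometric mean = √(0.5250 × 0.4967) = 0.5107.
HTMT = 0.2700 / 0.5107 = 0.53.

0.53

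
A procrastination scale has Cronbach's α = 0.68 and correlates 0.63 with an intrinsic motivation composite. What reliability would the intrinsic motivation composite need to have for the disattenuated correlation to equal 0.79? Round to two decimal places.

r_true = r_obs / √(r_xx · r_yy) ⇒ 0.79 = 0.63 / √(0.68 · r_yy).
√(0.68 · r_yy) = 0.63 / 0.79 = 0.7975; 0.68 · r_yy = 0.6360; r_yy = 0.6360 / 0.68 ≈ 0.94.

0.94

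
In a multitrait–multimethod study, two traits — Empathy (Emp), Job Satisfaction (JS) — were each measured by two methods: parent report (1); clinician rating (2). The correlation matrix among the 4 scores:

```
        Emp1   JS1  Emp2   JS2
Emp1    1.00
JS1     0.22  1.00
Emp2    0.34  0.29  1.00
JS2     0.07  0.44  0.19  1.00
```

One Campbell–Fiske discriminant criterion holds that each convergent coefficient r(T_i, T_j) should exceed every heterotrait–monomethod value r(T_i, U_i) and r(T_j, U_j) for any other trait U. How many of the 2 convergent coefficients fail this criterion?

0

Checking each validity diagonal entry against its comparison values:
Emp (methods 1·2): 0.34 vs {0.22, 0.19} → pass.
JS (methods 1·2): 0.44 vs {0.22, 0.19} → pass.
0 of 2 fail.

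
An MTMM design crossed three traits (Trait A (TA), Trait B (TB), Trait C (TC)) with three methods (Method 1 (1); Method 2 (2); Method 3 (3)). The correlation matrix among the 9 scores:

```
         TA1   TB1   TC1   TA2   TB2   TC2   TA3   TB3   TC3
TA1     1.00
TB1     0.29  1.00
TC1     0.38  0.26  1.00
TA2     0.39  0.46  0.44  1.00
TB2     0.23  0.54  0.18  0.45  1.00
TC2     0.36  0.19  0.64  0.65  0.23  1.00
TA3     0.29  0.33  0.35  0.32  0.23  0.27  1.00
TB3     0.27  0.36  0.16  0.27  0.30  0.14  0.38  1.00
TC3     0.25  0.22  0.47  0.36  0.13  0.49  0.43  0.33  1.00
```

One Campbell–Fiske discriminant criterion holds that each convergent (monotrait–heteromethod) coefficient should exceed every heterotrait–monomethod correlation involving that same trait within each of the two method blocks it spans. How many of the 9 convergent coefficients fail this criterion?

7

Each convergent coefficient versus the relevant comparison correlations:
TA (methods 1·2): 0.39 vs {0.29, 0.45, 0.38, 0.65} → fail.
TA (methods 1·3): 0.29 vs {0.29, 0.38, 0.38, 0.43} → fail.
TA (methods 2·3): 0.32 vs {0.45, 0.38, 0.65, 0.43} → fail.
TB (methods 1·2): 0.54 vs {0.29, 0.45, 0.26, 0.23} → pass.
TB (methods 1·3): 0.36 vs {0.29, 0.38, 0.26, 0.33} → fail.
TB (methods 2·3): 0.30 vs {0.45, 0.38, 0.23, 0.33} → fail.
TC (methods 1·2): 0.64 vs {0.38, 0.65, 0.26, 0.23} → fail.
TC (methods 1·3): 0.47 vs {0.38, 0.43, 0.26, 0.33} → pass.
TC (methods 2·3): 0.49 vs {0.65, 0.43, 0.23, 0.33} → fail.
7 of 9 fail.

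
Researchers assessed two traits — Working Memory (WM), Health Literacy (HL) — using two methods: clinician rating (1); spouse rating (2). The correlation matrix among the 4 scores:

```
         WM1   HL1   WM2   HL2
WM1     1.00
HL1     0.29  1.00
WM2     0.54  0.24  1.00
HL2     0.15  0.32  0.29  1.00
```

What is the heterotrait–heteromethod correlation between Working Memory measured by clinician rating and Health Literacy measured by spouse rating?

Different traits and methods: r(WM1, HL2) = 0.15.

0.15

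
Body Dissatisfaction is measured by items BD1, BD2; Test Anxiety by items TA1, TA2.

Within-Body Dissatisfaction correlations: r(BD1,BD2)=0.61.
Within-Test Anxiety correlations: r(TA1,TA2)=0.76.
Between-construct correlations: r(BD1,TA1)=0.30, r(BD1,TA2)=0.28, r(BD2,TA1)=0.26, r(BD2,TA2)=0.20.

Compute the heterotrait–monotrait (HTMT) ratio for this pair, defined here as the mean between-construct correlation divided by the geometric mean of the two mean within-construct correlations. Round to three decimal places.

Between-construct mean = 1.04/4 = 0.2600.
Mean within-BD = 0.61/1 = 0.6100; mean within-TA = 0.76/1 = 0.7600.
Geometric mean = √(0.6100 × 0.7600) = 0.6809.
HTMT = 0.2600 / 0.6809 = 0.382.

0.382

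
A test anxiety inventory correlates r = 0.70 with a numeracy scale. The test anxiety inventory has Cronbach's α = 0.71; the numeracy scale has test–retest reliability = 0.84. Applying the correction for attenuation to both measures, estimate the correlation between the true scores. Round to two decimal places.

r_true = r_obs / √(r_xx · r_yy) = 0.70 / √(0.71 × 0.84) = 0.70 / √0.5964 = 0.70 / 0.7723 ≈ 0.91.

0.91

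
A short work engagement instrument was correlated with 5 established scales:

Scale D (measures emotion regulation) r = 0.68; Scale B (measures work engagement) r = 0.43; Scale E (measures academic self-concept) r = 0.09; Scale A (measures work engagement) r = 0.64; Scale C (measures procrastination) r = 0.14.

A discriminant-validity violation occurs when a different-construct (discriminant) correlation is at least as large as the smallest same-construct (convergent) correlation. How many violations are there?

Convergent (same construct = work engagement): Scale B, Scale A.
Smallest convergent = 0.43. Discriminant values: 0.68, 0.09, 0.14; count ≥ 0.43 → 1.

1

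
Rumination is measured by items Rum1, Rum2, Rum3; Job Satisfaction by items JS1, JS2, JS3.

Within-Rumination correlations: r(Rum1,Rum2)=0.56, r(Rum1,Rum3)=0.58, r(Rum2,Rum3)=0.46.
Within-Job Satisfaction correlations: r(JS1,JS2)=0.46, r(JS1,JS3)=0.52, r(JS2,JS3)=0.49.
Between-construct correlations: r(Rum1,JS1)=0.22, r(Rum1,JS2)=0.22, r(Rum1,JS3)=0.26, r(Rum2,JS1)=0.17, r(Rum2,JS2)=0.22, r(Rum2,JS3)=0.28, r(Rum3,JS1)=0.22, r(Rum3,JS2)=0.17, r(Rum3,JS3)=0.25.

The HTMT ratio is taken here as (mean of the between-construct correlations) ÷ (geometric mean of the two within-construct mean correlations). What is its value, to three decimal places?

0.437

Mean heterotrait r = 2.01/9 = 0.2233.
Mean within-Rum = 1.60/3 = 0.5333; mean within-JS = 1.47/3 = 0.4900.
Geometric mean = √(0.5333 × 0.4900) = 0.5112.
HTMT = 0.2233 / 0.5112 = 0.437.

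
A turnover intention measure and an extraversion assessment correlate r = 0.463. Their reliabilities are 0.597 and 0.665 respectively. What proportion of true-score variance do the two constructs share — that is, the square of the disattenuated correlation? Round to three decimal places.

Disattenuated r = 0.463 / √(0.597 × 0.665) = 0.463 / 0.6301 = 0.7348.
Shared true-score variance = 0.7348² = 0.5399 ≈ 0.540.

0.540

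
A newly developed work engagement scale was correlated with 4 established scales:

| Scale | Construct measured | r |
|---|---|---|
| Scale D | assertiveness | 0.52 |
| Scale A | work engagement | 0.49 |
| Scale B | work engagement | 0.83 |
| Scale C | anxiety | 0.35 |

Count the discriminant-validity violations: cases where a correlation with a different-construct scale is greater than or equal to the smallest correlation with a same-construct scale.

1

Convergent (same construct = work engagement): Scale A, Scale B.
Smallest convergent = 0.49. Discriminant values: 0.52, 0.35; count ≥ 0.49 → 1.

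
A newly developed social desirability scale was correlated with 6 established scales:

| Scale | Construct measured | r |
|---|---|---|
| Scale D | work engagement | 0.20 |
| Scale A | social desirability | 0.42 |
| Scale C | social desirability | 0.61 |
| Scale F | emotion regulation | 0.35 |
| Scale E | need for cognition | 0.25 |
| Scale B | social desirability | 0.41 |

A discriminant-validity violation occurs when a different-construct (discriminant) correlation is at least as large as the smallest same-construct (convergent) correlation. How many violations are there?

Convergent (same construct = social desirability): Scale A, Scale C, Scale B.
Smallest convergent = 0.41. Discriminant values: 0.20, 0.35, 0.25; count ≥ 0.41 → 0.

0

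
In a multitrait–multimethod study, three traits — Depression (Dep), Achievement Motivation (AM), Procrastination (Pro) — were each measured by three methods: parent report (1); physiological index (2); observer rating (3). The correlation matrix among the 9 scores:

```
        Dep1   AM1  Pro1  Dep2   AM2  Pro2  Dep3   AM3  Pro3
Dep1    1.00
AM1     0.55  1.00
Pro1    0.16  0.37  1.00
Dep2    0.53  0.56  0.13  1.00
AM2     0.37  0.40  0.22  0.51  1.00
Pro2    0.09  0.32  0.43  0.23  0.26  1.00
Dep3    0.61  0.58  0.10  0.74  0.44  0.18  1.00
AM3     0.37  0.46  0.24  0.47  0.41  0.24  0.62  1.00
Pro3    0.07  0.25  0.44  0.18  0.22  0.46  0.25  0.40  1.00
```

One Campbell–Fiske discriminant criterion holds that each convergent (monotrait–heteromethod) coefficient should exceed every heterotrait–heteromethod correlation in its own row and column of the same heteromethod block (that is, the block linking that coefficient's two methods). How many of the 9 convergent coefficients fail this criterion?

Convergent coefficients and their comparison sets:
Dep (methods 1·2): 0.53 vs {0.37, 0.56, 0.09, 0.13} → fail.
Dep (methods 1·3): 0.61 vs {0.37, 0.58, 0.07, 0.10} → pass.
Dep (methods 2·3): 0.74 vs {0.47, 0.44, 0.18, 0.18} → pass.
AM (methods 1·2): 0.40 vs {0.56, 0.37, 0.32, 0.22} → fail.
AM (methods 1·3): 0.46 vs {0.58, 0.37, 0.25, 0.24} → fail.
AM (methods 2·3): 0.41 vs {0.44, 0.47, 0.22, 0.24} → fail.
Pro (methods 1·2): 0.43 vs {0.13, 0.09, 0.22, 0.32} → pass.
Pro (methods 1·3): 0.44 vs {0.10, 0.07, 0.24, 0.25} → pass.
Pro (methods 2·3): 0.46 vs {0.18, 0.18, 0.24, 0.22} → pass.
4 of 9 fail.

4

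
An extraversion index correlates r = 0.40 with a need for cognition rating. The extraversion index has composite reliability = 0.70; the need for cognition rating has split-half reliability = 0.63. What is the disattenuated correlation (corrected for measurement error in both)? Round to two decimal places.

r_true = r_obs / √(r_xx · r_yy) = 0.40 / √(0.70 × 0.63) = 0.40 / √0.4410 = 0.40 / 0.6641 ≈ 0.60.

0.60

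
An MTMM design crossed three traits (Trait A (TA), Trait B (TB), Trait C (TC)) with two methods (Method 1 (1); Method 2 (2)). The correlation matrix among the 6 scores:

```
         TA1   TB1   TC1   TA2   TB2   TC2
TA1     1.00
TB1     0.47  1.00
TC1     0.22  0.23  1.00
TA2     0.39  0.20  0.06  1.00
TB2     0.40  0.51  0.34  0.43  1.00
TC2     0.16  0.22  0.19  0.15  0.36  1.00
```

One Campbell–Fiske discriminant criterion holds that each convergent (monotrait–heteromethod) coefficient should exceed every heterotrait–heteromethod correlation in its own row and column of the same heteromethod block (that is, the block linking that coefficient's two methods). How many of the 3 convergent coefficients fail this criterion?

2

Checking each validity diagonal entry against its comparison values:
TA (methods 1·2): 0.39 vs {0.40, 0.20, 0.16, 0.06} → fail.
TB (methods 1·2): 0.51 vs {0.20, 0.40, 0.22, 0.34} → pass.
TC (methods 1·2): 0.19 vs {0.06, 0.16, 0.34, 0.22} → fail.
2 of 3 fail.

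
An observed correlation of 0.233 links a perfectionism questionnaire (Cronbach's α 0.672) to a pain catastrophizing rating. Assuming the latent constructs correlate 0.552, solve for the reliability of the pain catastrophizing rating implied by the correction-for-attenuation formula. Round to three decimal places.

0.265

r_true = r_obs / √(r_xx · r_yy) ⇒ 0.552 = 0.233 / √(0.672 · r_yy).
√(0.672 · r_yy) = 0.233 / 0.552 = 0.4221; 0.672 · r_yy = 0.1782; r_yy = 0.1782 / 0.672 ≈ 0.265.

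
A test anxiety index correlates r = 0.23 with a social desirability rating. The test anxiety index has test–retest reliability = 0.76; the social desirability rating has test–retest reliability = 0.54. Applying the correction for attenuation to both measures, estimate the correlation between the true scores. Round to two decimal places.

0.36

r_true = r_obs / √(r_xx · r_yy) = 0.23 / √(0.76 × 0.54) = 0.23 / √0.4104 = 0.23 / 0.6406 ≈ 0.36.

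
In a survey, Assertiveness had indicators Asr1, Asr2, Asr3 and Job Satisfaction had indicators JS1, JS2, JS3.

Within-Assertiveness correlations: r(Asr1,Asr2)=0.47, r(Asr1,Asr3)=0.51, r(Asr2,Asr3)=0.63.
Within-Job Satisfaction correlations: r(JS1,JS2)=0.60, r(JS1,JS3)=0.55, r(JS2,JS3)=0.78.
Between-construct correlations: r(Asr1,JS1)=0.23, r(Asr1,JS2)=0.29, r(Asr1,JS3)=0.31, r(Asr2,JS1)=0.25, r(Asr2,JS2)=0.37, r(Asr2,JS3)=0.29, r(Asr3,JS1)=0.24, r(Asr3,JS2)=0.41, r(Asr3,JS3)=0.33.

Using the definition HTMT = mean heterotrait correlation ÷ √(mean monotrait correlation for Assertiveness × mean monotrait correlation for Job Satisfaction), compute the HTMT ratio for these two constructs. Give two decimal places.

0.51

Mean between = 2.72/9 = 0.3022.
Mean within-Asr = 1.61/3 = 0.5367; mean within-JS = 1.93/3 = 0.6433.
Geometric mean = √(0.5367 × 0.6433) = 0.5876.
HTMT = 0.3022 / 0.5876 = 0.51.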